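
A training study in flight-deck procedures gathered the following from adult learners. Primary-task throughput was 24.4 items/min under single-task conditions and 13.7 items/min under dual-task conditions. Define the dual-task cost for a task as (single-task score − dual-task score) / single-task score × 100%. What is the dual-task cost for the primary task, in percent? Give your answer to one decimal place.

43.9

Cost = (24.4 − 13.7) / 24.4 × 100%
     = 10.7000 / 24.4 × 100% = 43.8525%.
≈ 43.9%.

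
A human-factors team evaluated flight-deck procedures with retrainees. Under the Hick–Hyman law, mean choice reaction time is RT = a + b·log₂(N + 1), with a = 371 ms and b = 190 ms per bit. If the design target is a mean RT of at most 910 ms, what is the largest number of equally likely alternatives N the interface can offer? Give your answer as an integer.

Set 371 + 190·log₂(N + 1) ≤ 910.
log₂(N + 1) ≤ (910 − 371) / 190 = 2.8368.
N + 1 ≤ 2^2.8368 = 7.1443.
N ≤ 6.1443, so the largest integer N is 6.

6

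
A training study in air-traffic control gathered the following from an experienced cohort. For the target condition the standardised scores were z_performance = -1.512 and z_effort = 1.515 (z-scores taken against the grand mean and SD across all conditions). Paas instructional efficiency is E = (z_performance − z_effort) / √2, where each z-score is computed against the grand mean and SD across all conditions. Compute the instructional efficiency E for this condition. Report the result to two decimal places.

z_P − z_E = -1.512 − 1.515 = -3.0270.
E = -3.0270 / √2 = -3.0270 / 1.41421 = -2.1404 ≈ -2.14.

-2.14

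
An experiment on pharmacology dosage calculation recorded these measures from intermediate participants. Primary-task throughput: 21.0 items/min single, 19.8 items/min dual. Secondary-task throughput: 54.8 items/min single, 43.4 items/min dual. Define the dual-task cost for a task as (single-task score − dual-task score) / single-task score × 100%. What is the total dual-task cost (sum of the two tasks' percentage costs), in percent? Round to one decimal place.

Primary cost = (21.0 − 19.8) / 21.0 × 100% = 5.7143%.
Secondary cost = (54.8 − 43.4) / 54.8 × 100% = 20.8029%.
Total = 5.7143% + 20.8029% = 26.5172% ≈ 26.5%.

26.5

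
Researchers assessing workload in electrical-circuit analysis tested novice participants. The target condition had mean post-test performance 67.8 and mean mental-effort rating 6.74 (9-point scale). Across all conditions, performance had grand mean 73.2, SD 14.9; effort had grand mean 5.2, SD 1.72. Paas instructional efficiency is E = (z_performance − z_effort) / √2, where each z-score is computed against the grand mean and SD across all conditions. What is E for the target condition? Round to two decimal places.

-0.89

z_performance = (67.8 − 73.2) / 14.9 = -5.4000 / 14.9 = -0.3624.
z_effort = (6.74 − 5.2) / 1.72 = 1.5400 / 1.72 = 0.8953.
z_P − z_E = -0.3624 − 0.8953 = -1.2577.
E = -1.2577 / √2 = -1.2577 / 1.41421 = -0.8893 ≈ -0.89.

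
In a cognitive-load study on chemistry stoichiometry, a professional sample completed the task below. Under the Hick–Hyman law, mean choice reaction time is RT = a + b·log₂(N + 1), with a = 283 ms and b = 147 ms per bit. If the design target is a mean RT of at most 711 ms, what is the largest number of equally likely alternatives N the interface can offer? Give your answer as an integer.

6

Set 283 + 147·log₂(N + 1) ≤ 711.
log₂(N + 1) ≤ (711 − 283) / 147 = 2.9116.
N + 1 ≤ 2^2.9116 = 7.5245.
N ≤ 6.5245, so the largest integer N is 6.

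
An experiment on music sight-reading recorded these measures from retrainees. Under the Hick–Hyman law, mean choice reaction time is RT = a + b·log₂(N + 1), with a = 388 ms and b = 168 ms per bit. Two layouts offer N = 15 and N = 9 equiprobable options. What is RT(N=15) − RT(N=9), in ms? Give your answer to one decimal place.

113.9

RT(15) = 388 + 168·log₂(16) = 388 + 168·4.0000 = 1060.0000 ms.
RT(9) = 388 + 168·log₂(10) = 388 + 168·3.3219 = 946.0792 ms.
Difference = 1060.0000 − 946.0792 = 113.9208 ≈ 113.9 ms.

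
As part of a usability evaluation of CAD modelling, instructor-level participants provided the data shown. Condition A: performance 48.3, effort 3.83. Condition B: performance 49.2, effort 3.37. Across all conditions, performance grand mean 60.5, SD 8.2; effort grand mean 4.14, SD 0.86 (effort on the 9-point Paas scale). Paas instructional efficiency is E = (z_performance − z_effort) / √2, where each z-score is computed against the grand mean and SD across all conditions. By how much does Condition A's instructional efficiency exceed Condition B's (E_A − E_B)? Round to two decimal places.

Condition A: z_P = (48.3 − 60.5)/8.2 = -1.4878; z_E = (3.83 − 4.14)/0.86 = -0.3605; E_A = (-1.4878 − (-0.3605))/√2 = -0.7971.
Condition B: z_P = (49.2 − 60.5)/8.2 = -1.3780; z_E = (3.37 − 4.14)/0.86 = -0.8953; E_B = (-1.3780 − (-0.8953))/√2 = -0.3413.
E_A − E_B = -0.7971 − (-0.3413) = -0.4558 ≈ -0.46.

-0.46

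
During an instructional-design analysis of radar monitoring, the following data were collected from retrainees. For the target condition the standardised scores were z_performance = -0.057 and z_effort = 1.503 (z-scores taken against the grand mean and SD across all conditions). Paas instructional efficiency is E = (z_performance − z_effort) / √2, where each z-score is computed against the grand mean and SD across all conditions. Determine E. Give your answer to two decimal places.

-1.10

z_P − z_E = -0.057 − 1.503 = -1.5600.
E = -1.5600 / √2 = -1.5600 / 1.41421 = -1.1031 ≈ -1.10.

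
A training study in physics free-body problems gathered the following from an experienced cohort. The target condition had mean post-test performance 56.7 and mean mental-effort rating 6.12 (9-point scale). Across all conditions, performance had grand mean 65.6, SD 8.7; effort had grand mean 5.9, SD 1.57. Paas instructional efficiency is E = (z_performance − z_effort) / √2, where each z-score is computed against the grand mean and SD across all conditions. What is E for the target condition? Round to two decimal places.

-0.82

z_performance = (56.7 − 65.6) / 8.7 = -8.9000 / 8.7 = -1.0230.
z_effort = (6.12 − 5.9) / 1.57 = 0.2200 / 1.57 = 0.1401.
z_P − z_E = -1.0230 − 0.1401 = -1.1631.
E = -1.1631 / √2 = -1.1631 / 1.41421 = -0.8224 ≈ -0.82.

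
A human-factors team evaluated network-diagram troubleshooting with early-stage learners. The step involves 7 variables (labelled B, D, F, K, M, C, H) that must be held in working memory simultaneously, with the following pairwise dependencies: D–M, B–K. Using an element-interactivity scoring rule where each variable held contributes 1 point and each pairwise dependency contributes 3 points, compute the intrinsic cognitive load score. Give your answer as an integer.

Count of variables held simultaneously: 7.
Count of pairwise dependencies listed: 2.
Element contribution: 7 × 1 = 7.
Interaction contribution: 2 × 3 = 6.
Intrinsic load = 7 + 6 = 13.

13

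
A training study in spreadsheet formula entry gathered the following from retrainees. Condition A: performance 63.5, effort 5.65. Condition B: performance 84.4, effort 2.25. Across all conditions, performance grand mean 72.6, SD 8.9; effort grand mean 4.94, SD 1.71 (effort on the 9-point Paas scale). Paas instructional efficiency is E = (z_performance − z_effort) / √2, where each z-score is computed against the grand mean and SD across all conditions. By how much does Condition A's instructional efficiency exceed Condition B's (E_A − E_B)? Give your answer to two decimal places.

Condition A: z_P = (63.5 − 72.6)/8.9 = -1.0225; z_E = (5.65 − 4.94)/1.71 = 0.4152; E_A = (-1.0225 − 0.4152)/√2 = -1.0166.
Condition B: z_P = (84.4 − 72.6)/8.9 = 1.3258; z_E = (2.25 − 4.94)/1.71 = -1.5731; E_B = (1.3258 − (-1.5731))/√2 = 2.0498.
E_A − E_B = -1.0166 − 2.0498 = -3.0664 ≈ -3.07.

-3.07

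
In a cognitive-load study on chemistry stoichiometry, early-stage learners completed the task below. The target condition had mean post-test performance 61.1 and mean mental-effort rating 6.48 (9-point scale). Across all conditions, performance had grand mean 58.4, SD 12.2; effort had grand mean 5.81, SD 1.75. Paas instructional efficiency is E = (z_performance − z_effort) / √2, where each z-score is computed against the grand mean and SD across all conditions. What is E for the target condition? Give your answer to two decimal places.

z_performance = (61.1 − 58.4) / 12.2 = 2.7000 / 12.2 = 0.2213.
z_effort = (6.48 − 5.81) / 1.75 = 0.6700 / 1.75 = 0.3829.
z_P − z_E = 0.2213 − 0.3829 = -0.1616.
E = -0.1616 / √2 = -0.1616 / 1.41421 = -0.1143 ≈ -0.11.

-0.11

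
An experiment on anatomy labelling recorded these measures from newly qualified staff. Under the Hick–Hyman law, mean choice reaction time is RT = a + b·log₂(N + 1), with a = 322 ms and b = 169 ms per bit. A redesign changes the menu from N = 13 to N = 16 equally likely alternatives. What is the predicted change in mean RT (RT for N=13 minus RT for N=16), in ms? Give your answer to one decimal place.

RT(13) = 322 + 169·log₂(14) = 322 + 169·3.8074 = 965.4506 ms.
RT(16) = 322 + 169·log₂(17) = 322 + 169·4.0875 = 1012.7875 ms.
Difference = 965.4506 − 1012.7875 = -47.3369 ≈ -47.3 ms.

-47.3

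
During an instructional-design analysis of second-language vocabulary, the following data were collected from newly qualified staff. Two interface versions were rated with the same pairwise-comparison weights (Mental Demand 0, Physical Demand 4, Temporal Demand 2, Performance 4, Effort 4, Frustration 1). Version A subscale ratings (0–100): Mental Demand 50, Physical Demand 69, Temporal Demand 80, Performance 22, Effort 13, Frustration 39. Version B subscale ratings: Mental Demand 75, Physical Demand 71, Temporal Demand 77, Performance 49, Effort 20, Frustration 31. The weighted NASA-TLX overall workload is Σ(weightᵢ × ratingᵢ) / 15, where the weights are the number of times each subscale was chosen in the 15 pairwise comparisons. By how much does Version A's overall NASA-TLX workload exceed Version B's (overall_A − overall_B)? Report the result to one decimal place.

Version A weighted sum = 0·50 + 4·69 + 2·80 + 4·22 + 4·13 + 1·39 = 0 + 276 + 160 + 88 + 52 + 39 = 615; overall_A = 615/15 = 41.0000.
Version B weighted sum = 0·75 + 4·71 + 2·77 + 4·49 + 4·20 + 1·31 = 0 + 284 + 154 + 196 + 80 + 31 = 745; overall_B = 745/15 = 49.6667.
Difference = 41.0000 − 49.6667 = -8.6667 ≈ -8.7.

-8.7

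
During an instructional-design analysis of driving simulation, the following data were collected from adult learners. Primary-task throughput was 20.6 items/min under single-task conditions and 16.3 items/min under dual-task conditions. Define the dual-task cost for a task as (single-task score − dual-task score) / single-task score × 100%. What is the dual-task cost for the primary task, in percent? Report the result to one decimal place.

20.9

Cost = (20.6 − 16.3) / 20.6 × 100%
     = 4.3000 / 20.6 × 100% = 20.8738%.
≈ 20.9%.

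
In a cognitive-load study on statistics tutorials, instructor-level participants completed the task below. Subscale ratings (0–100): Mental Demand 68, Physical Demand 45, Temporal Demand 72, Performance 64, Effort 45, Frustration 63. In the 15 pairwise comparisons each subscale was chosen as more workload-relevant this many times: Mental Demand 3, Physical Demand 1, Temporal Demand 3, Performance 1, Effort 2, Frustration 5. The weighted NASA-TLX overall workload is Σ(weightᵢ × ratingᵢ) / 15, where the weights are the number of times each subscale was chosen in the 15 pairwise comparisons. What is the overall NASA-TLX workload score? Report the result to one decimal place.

62.3

The tallies are the weights (they sum to 15).
Weighted sum = 3·68 + 1·45 + 3·72 + 1·64 + 2·45 + 5·63
            = 204 + 45 + 216 + 64 + 90 + 315 = 934.
Overall workload = 934 / 15 = 62.2667 ≈ 62.3.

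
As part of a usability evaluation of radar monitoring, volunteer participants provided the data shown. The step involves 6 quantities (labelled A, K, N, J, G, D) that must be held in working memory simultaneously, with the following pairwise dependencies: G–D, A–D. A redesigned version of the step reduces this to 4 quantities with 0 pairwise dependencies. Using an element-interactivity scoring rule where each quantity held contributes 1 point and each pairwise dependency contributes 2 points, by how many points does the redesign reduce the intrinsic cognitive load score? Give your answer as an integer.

Original: 6 × 1 + 2 × 2 = 6 + 4 = 10.
Redesigned: 4 × 1 + 0 × 2 = 4 + 0 = 4.
Reduction = 10 − 4 = 6.

6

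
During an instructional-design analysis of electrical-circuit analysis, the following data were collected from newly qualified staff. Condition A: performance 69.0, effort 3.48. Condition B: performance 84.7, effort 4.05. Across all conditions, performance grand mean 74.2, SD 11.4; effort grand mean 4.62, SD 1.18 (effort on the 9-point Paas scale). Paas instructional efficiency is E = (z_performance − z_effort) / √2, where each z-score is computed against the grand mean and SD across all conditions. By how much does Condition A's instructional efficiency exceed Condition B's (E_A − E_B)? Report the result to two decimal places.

Condition A: z_P = (69.0 − 74.2)/11.4 = -0.4561; z_E = (3.48 − 4.62)/1.18 = -0.9661; E_A = (-0.4561 − (-0.9661))/√2 = 0.3606.
Condition B: z_P = (84.7 − 74.2)/11.4 = 0.9211; z_E = (4.05 − 4.62)/1.18 = -0.4831; E_B = (0.9211 − (-0.4831))/√2 = 0.9929.
E_A − E_B = 0.3606 − 0.9929 = -0.6323 ≈ -0.63.

-0.63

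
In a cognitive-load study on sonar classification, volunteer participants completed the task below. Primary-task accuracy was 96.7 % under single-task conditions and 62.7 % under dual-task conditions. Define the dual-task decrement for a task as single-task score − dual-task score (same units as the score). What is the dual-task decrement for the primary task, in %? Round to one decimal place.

34.0

Decrement = 96.7 − 62.7 = 34.0000 % ≈ 34.0 %.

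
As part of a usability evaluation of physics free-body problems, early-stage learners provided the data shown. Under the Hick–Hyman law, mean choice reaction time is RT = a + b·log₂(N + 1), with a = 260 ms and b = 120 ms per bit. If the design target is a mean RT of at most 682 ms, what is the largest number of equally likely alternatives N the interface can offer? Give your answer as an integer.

10

Set 260 + 120·log₂(N + 1) ≤ 682.
log₂(N + 1) ≤ (682 − 260) / 120 = 3.5167.
N + 1 ≤ 2^3.5167 = 11.4454.
N ≤ 10.4454, so the largest integer N is 10.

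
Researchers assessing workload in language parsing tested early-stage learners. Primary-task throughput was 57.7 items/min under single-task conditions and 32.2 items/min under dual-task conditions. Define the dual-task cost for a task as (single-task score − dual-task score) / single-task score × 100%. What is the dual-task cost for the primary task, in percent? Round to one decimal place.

44.2

Cost = (57.7 − 32.2) / 57.7 × 100%
     = 25.5000 / 57.7 × 100% = 44.1941%.
≈ 44.2%.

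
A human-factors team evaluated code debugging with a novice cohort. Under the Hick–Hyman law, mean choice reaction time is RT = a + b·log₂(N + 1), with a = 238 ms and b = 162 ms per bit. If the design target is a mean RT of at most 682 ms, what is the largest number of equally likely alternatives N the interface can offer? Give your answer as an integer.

5

Set 238 + 162·log₂(N + 1) ≤ 682.
log₂(N + 1) ≤ (682 − 238) / 162 = 2.7407.
N + 1 ≤ 2^2.7407 = 6.6839.
N ≤ 5.6839, so the largest integer N is 5.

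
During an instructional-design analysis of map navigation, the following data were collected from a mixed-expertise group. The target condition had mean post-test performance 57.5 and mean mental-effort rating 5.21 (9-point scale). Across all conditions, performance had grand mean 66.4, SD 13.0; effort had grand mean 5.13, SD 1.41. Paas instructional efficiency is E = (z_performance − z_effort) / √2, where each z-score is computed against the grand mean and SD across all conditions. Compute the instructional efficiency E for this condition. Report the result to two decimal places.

z_performance = (57.5 − 66.4) / 13.0 = -8.9000 / 13.0 = -0.6846.
z_effort = (5.21 − 5.13) / 1.41 = 0.0800 / 1.41 = 0.0567.
z_P − z_E = -0.6846 − 0.0567 = -0.7413.
E = -0.7413 / √2 = -0.7413 / 1.41421 = -0.5242 ≈ -0.52.

-0.52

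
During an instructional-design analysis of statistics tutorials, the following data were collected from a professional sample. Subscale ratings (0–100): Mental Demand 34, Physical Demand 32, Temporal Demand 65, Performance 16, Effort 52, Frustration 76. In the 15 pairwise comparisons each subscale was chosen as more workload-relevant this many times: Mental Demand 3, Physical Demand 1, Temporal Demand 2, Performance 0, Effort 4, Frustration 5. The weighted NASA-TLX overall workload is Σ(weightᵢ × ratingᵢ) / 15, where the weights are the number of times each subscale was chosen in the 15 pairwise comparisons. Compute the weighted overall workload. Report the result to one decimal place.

The tallies are the weights (they sum to 15).
Weighted sum = 3·34 + 1·32 + 2·65 + 0·16 + 4·52 + 5·76
            = 102 + 32 + 130 + 0 + 208 + 380 = 852.
Overall workload = 852 / 15 = 56.8000 ≈ 56.8.

56.8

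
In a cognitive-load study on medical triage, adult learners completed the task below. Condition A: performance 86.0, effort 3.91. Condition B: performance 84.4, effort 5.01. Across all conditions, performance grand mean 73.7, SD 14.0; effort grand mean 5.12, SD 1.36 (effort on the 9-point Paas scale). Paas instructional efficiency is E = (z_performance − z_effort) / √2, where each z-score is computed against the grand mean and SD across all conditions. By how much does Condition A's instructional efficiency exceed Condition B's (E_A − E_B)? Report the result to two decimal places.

Condition A: z_P = (86.0 − 73.7)/14.0 = 0.8786; z_E = (3.91 − 5.12)/1.36 = -0.8897; E_A = (0.8786 − (-0.8897))/√2 = 1.2504.
Condition B: z_P = (84.4 − 73.7)/14.0 = 0.7643; z_E = (5.01 − 5.12)/1.36 = -0.0809; E_B = (0.7643 − (-0.0809))/√2 = 0.5976.
E_A − E_B = 1.2504 − 0.5976 = 0.6528 ≈ 0.65.

0.65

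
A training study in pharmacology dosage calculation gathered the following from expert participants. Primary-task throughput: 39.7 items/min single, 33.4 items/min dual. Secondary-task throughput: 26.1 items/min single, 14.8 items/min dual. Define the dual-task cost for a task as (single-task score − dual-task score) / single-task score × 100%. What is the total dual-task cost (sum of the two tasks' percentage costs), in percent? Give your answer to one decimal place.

59.2

Primary cost = (39.7 − 33.4) / 39.7 × 100% = 15.8690%.
Secondary cost = (26.1 − 14.8) / 26.1 × 100% = 43.2950%.
Total = 15.8690% + 43.2950% = 59.1640% ≈ 59.2%.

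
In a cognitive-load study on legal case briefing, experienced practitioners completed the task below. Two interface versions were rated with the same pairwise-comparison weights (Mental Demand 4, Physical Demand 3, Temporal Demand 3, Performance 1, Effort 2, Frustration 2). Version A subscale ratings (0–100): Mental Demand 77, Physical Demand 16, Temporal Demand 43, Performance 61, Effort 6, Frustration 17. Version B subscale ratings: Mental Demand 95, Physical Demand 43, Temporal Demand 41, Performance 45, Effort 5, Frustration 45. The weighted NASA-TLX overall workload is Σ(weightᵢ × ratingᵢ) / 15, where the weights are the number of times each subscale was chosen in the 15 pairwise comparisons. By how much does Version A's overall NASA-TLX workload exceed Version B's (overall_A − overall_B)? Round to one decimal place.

-12.3

Version A weighted sum = 4·77 + 3·16 + 3·43 + 1·61 + 2·6 + 2·17 = 308 + 48 + 129 + 61 + 12 + 34 = 592; overall_A = 592/15 = 39.4667.
Version B weighted sum = 4·95 + 3·43 + 3·41 + 1·45 + 2·5 + 2·45 = 380 + 129 + 123 + 45 + 10 + 90 = 777; overall_B = 777/15 = 51.8000.
Difference = 39.4667 − 51.8000 = -12.3333 ≈ -12.3.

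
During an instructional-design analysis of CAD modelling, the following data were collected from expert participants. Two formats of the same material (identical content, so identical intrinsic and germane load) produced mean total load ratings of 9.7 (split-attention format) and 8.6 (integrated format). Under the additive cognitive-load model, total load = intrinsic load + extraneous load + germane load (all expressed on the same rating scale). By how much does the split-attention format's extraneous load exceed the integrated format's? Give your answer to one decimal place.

1.1

Intrinsic and germane load are equal across formats, so the difference in total load equals the difference in extraneous load.
Extraneous-load difference = 9.7 − 8.6 = 1.1.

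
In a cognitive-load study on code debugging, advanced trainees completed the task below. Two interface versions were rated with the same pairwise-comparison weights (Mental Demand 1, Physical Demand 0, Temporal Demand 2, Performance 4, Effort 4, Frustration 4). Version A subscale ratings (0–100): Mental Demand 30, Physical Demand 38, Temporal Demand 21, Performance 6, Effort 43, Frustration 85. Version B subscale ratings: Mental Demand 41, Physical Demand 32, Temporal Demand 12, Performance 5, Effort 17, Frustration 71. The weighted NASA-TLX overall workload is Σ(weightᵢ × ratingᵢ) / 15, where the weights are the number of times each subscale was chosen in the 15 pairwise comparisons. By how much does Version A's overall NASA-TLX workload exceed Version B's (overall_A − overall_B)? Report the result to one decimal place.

11.4

Version A weighted sum = 1·30 + 0·38 + 2·21 + 4·6 + 4·43 + 4·85 = 30 + 0 + 42 + 24 + 172 + 340 = 608; overall_A = 608/15 = 40.5333.
Version B weighted sum = 1·41 + 0·32 + 2·12 + 4·5 + 4·17 + 4·71 = 41 + 0 + 24 + 20 + 68 + 284 = 437; overall_B = 437/15 = 29.1333.
Difference = 40.5333 − 29.1333 = 11.4000 ≈ 11.4.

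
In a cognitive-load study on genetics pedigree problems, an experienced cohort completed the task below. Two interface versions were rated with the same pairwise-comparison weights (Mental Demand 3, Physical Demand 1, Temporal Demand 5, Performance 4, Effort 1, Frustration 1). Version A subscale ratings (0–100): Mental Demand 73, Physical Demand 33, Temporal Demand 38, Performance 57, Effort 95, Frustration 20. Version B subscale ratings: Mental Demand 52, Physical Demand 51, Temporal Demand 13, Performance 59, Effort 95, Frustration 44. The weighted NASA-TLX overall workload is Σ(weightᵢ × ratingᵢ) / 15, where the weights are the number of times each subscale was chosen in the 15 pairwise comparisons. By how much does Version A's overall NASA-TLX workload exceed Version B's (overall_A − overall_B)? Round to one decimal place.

9.2

Version A weighted sum = 3·73 + 1·33 + 5·38 + 4·57 + 1·95 + 1·20 = 219 + 33 + 190 + 228 + 95 + 20 = 785; overall_A = 785/15 = 52.3333.
Version B weighted sum = 3·52 + 1·51 + 5·13 + 4·59 + 1·95 + 1·44 = 156 + 51 + 65 + 236 + 95 + 44 = 647; overall_B = 647/15 = 43.1333.
Difference = 52.3333 − 43.1333 = 9.2000 ≈ 9.2.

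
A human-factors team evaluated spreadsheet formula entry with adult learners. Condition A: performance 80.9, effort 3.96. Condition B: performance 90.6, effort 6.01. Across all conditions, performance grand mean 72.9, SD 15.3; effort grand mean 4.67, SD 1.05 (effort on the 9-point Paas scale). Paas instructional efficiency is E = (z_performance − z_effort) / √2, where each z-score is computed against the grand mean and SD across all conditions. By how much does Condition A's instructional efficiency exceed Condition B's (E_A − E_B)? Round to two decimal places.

Condition A: z_P = (80.9 − 72.9)/15.3 = 0.5229; z_E = (3.96 − 4.67)/1.05 = -0.6762; E_A = (0.5229 − (-0.6762))/√2 = 0.8479.
Condition B: z_P = (90.6 − 72.9)/15.3 = 1.1569; z_E = (6.01 − 4.67)/1.05 = 1.2762; E_B = (1.1569 − 1.2762)/√2 = -0.0844.
E_A − E_B = 0.8479 − (-0.0844) = 0.9323 ≈ 0.93.

0.93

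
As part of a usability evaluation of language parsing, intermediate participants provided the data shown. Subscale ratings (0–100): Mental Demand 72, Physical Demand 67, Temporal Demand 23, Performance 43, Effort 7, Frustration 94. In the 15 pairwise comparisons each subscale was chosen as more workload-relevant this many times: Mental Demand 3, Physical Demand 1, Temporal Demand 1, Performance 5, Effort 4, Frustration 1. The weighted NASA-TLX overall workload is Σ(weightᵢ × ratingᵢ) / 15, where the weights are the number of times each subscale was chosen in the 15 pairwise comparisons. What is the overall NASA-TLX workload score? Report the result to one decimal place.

The tallies are the weights (they sum to 15).
Weighted sum = 3·72 + 1·67 + 1·23 + 5·43 + 4·7 + 1·94
            = 216 + 67 + 23 + 215 + 28 + 94 = 643.
Overall workload = 643 / 15 = 42.8667 ≈ 42.9.

42.9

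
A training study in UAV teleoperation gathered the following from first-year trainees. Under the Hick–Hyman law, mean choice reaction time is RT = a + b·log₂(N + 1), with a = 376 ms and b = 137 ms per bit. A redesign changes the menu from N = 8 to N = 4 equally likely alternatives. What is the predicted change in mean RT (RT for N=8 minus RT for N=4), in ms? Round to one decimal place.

RT(8) = 376 + 137·log₂(9) = 376 + 137·3.1699 = 810.2763 ms.
RT(4) = 376 + 137·log₂(5) = 376 + 137·2.3219 = 694.1003 ms.
Difference = 810.2763 − 694.1003 = 116.1760 ≈ 116.2 ms.

116.2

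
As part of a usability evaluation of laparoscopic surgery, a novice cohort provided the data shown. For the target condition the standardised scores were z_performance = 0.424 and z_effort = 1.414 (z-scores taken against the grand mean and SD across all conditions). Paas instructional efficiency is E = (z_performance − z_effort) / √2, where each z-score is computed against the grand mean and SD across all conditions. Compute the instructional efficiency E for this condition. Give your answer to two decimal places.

z_P − z_E = 0.424 − 1.414 = -0.9900.
E = -0.9900 / √2 = -0.9900 / 1.41421 = -0.7000 ≈ -0.70.

-0.70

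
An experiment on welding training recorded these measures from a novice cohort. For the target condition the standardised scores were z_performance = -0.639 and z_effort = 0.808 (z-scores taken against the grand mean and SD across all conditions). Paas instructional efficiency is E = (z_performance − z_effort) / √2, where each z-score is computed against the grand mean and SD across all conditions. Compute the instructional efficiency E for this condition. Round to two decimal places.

-1.02

z_P − z_E = -0.639 − 0.808 = -1.4470.
E = -1.4470 / √2 = -1.4470 / 1.41421 = -1.0232 ≈ -1.02.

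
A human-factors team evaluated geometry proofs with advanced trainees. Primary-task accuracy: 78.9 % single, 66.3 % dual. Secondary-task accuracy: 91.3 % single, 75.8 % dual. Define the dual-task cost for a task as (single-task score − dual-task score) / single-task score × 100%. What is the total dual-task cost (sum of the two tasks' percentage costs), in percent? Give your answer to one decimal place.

Primary cost = (78.9 − 66.3) / 78.9 × 100% = 15.9696%.
Secondary cost = (91.3 − 75.8) / 91.3 × 100% = 16.9770%.
Total = 15.9696% + 16.9770% = 32.9466% ≈ 32.9%.

32.9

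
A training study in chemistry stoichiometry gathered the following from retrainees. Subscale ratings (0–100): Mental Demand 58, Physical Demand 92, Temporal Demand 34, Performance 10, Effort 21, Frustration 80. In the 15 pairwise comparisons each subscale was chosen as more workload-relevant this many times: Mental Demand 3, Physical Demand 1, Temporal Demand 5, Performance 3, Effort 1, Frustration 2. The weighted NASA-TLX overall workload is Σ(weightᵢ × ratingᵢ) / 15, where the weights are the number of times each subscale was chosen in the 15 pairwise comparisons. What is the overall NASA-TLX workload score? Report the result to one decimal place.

The tallies are the weights (they sum to 15).
Weighted sum = 3·58 + 1·92 + 5·34 + 3·10 + 1·21 + 2·80
            = 174 + 92 + 170 + 30 + 21 + 160 = 647.
Overall workload = 647 / 15 = 43.1333 ≈ 43.1.

43.1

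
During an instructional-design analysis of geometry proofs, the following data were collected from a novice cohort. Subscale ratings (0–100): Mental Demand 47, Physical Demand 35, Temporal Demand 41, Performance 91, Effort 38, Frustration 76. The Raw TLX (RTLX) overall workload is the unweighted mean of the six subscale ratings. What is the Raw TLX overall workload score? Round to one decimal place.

Sum of ratings = 47 + 35 + 41 + 91 + 38 + 76 = 328.
RTLX = 328 / 6 = 54.6667 ≈ 54.7.

54.7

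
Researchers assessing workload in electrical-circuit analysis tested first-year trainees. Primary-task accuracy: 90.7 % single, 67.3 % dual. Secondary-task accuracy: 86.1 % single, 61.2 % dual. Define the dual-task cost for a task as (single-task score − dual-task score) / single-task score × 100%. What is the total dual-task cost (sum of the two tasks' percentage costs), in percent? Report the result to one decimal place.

Primary cost = (90.7 − 67.3) / 90.7 × 100% = 25.7993%.
Secondary cost = (86.1 − 61.2) / 86.1 × 100% = 28.9199%.
Total = 25.7993% + 28.9199% = 54.7192% ≈ 54.7%.

54.7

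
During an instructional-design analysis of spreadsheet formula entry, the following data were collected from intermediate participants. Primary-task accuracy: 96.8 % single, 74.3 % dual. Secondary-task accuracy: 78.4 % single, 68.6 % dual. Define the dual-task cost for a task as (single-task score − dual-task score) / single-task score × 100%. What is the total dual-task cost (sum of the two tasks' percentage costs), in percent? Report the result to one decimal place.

35.7

Primary cost = (96.8 − 74.3) / 96.8 × 100% = 23.2438%.
Secondary cost = (78.4 − 68.6) / 78.4 × 100% = 12.5000%.
Total = 23.2438% + 12.5000% = 35.7438% ≈ 35.7%.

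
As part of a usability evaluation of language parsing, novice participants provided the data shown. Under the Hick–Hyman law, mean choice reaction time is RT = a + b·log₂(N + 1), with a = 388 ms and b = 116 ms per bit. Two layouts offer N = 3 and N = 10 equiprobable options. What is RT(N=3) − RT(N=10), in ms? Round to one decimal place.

RT(3) = 388 + 116·log₂(4) = 388 + 116·2.0000 = 620.0000 ms.
RT(10) = 388 + 116·log₂(11) = 388 + 116·3.4594 = 789.2904 ms.
Difference = 620.0000 − 789.2904 = -169.2904 ≈ -169.3 ms.

-169.3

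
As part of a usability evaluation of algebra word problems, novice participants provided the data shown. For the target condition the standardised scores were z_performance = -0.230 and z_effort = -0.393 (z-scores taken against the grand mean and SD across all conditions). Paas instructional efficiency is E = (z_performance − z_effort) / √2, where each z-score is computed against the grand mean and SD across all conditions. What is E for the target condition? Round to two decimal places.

z_P − z_E = -0.230 − (-0.393) = 0.1630.
E = 0.1630 / √2 = 0.1630 / 1.41421 = 0.1153 ≈ 0.12.

0.12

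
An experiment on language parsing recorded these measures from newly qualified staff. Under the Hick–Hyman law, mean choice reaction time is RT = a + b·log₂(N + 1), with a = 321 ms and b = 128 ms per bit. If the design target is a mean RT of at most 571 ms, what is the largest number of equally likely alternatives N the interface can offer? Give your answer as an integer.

2

Set 321 + 128·log₂(N + 1) ≤ 571.
log₂(N + 1) ≤ (571 − 321) / 128 = 1.9531.
N + 1 ≤ 2^1.9531 = 3.8721.
N ≤ 2.8721, so the largest integer N is 2.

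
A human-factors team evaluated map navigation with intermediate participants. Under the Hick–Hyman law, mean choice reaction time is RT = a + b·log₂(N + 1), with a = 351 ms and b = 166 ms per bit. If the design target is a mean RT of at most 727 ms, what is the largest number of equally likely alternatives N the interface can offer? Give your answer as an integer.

Set 351 + 166·log₂(N + 1) ≤ 727.
log₂(N + 1) ≤ (727 − 351) / 166 = 2.2651.
N + 1 ≤ 2^2.2651 = 4.8069.
N ≤ 3.8069, so the largest integer N is 3.

3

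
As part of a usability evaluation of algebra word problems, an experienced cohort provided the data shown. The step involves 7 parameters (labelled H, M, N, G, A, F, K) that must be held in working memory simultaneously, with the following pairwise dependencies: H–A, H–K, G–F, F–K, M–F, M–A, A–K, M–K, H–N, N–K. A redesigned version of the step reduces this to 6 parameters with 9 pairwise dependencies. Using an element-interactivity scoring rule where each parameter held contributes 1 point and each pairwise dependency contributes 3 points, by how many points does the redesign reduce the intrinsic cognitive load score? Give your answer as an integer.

Original: 7 × 1 + 10 × 3 = 7 + 30 = 37.
Redesigned: 6 × 1 + 9 × 3 = 6 + 27 = 33.
Reduction = 37 − 33 = 4.

4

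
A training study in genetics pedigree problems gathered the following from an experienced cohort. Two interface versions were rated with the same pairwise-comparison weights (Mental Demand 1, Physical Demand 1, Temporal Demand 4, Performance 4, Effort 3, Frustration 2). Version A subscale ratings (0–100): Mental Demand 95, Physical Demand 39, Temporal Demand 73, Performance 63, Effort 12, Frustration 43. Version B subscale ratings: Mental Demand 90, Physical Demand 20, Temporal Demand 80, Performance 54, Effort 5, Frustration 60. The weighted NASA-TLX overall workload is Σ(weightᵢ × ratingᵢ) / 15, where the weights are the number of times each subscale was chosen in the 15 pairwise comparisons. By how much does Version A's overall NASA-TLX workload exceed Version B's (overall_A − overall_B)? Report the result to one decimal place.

1.3

Version A weighted sum = 1·95 + 1·39 + 4·73 + 4·63 + 3·12 + 2·43 = 95 + 39 + 292 + 252 + 36 + 86 = 800; overall_A = 800/15 = 53.3333.
Version B weighted sum = 1·90 + 1·20 + 4·80 + 4·54 + 3·5 + 2·60 = 90 + 20 + 320 + 216 + 15 + 120 = 781; overall_B = 781/15 = 52.0667.
Difference = 53.3333 − 52.0667 = 1.2666 ≈ 1.3.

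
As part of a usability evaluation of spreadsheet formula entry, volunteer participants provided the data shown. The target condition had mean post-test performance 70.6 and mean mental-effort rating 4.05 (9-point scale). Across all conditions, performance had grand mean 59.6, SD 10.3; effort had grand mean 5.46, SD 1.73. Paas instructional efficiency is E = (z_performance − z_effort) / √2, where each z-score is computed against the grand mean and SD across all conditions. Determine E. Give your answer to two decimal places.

1.33

z_performance = (70.6 − 59.6) / 10.3 = 11.0000 / 10.3 = 1.0680.
z_effort = (4.05 − 5.46) / 1.73 = -1.4100 / 1.73 = -0.8150.
z_P − z_E = 1.0680 − (-0.8150) = 1.8830.
E = 1.8830 / √2 = 1.8830 / 1.41421 = 1.3315 ≈ 1.33.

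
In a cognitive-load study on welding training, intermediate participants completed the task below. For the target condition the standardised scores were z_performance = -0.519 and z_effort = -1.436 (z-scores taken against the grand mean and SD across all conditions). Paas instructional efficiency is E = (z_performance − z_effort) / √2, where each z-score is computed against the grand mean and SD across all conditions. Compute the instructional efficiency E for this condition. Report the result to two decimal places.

z_P − z_E = -0.519 − (-1.436) = 0.9170.
E = 0.9170 / √2 = 0.9170 / 1.41421 = 0.6484 ≈ 0.65.

0.65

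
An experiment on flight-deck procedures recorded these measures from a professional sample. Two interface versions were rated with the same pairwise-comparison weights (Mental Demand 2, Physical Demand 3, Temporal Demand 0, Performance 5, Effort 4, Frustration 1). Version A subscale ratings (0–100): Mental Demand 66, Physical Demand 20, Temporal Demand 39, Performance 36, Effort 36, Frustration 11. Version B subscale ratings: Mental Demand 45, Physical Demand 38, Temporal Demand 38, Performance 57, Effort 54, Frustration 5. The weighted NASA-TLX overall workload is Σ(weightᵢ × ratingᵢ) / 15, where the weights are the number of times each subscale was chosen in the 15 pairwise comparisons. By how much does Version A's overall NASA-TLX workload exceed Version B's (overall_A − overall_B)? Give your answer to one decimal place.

-12.2

Version A weighted sum = 2·66 + 3·20 + 0·39 + 5·36 + 4·36 + 1·11 = 132 + 60 + 0 + 180 + 144 + 11 = 527; overall_A = 527/15 = 35.1333.
Version B weighted sum = 2·45 + 3·38 + 0·38 + 5·57 + 4·54 + 1·5 = 90 + 114 + 0 + 285 + 216 + 5 = 710; overall_B = 710/15 = 47.3333.
Difference = 35.1333 − 47.3333 = -12.2000 ≈ -12.2.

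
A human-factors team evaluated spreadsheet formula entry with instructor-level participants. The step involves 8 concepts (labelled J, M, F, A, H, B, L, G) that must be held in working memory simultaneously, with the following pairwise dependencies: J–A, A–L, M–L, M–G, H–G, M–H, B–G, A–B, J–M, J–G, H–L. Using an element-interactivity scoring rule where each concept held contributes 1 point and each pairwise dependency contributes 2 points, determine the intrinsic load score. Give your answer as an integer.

Count of concepts held simultaneously: 8.
Count of pairwise dependencies listed: 11.
Element contribution: 8 × 1 = 8.
Interaction contribution: 11 × 2 = 22.
Intrinsic load = 8 + 22 = 30.

30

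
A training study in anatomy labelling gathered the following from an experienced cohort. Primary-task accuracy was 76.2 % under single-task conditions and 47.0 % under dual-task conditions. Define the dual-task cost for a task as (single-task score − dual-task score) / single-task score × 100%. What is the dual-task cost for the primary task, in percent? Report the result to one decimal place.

Cost = (76.2 − 47.0) / 76.2 × 100%
     = 29.2000 / 76.2 × 100% = 38.3202%.
≈ 38.3%.

38.3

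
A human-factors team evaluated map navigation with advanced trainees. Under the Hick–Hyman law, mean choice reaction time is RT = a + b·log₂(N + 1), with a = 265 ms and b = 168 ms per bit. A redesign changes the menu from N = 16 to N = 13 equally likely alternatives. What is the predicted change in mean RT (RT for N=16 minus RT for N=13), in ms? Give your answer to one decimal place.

47.1

RT(16) = 265 + 168·log₂(17) = 265 + 168·4.0875 = 951.7000 ms.
RT(13) = 265 + 168·log₂(14) = 265 + 168·3.8074 = 904.6432 ms.
Difference = 951.7000 − 904.6432 = 47.0568 ≈ 47.1 ms.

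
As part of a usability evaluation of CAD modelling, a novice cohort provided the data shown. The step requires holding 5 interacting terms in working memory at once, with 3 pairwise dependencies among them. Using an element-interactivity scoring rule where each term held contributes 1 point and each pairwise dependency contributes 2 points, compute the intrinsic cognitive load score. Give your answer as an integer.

11

Element contribution: 5 × 1 = 5.
Interaction contribution: 3 × 2 = 6.
Intrinsic load = 5 + 6 = 11.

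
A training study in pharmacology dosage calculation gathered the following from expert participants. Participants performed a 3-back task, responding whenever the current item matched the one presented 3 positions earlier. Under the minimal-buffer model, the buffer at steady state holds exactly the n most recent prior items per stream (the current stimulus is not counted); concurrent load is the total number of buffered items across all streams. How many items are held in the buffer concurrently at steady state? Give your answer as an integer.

The buffer holds the 3 most recent prior items.
Steady-state concurrent load = 3 items.

3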